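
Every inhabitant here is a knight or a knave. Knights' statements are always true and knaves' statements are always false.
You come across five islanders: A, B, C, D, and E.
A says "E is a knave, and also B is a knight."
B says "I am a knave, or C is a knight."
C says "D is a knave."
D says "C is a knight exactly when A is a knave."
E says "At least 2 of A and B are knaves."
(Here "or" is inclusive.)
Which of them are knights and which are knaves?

Suppose A is a knave. Then A's statement "E is a knave, and also B is a knight" would have to be false. Checking the 16 ways to assign the others, none is consistent with every speaker.
(For instance, with B=knight, C=knight, D=knave, E=knave, A's claim "E is a knave, and also B is a knight" comes out true where it would need to be false.)
So A must be a knight, making "E is a knave, and also B is a knight" true. Taking A=knight, B=knight, C=knight, D=knave, E=knave, each remaining statement checks out:
  B (knight): "I am a knave, or C is a knight" — true. ✓
  C (knight): "D is a knave" — true. ✓
  D (knave): "C is a knight exactly when A is a knave" — false. ✓
  E (knave): "at least 2 of A and B are knaves" — false. ✓
This is the unique consistent assignment.

Knights: A, B, and C. Knaves: D and E.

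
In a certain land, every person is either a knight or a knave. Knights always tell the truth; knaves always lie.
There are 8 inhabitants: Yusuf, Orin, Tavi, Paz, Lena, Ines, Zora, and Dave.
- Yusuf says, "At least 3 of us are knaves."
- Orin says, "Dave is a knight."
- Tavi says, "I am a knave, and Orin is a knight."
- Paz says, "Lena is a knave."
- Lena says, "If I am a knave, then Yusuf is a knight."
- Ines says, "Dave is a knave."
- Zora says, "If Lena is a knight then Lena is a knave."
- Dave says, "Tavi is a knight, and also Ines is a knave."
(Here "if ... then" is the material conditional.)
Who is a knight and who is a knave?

Yusuf is a knight; "at least 3 of us are knaves" is True, as required.
As a knave, Orin's statement "Dave is a knight" should be false; it is.
Tavi is a knave, and the claim "I am a knave, and Orin is a knight" is indeed false.
As a knave, Paz's statement "Lena is a knave" should be false; it is.
Since Lena is a knight, "if I am a knave, then Yusuf is a knight" needs to be True, which holds.
Ines is a knight, so "Dave is a knave" must be True — and it is.
As a knave, Zora's statement "if Lena is a knight then Lena is a knave" should be false; it is.
Dave (knave): "Tavi is a knight, and also Ines is a knave" — false. ✓

Yusuf is a knight, Orin is a knave, Tavi is a knave, Paz is a knave, Lena is a knight, Ines is a knight, Zora is a knave, and Dave is a knave.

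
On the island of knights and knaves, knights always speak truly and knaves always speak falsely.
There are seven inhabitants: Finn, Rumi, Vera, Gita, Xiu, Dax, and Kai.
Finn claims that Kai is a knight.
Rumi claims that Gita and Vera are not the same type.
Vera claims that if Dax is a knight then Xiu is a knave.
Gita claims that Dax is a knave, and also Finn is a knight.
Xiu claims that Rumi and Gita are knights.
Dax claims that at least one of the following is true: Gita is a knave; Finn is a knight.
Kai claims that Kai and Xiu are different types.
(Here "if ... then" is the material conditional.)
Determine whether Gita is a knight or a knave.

Gita is a knave.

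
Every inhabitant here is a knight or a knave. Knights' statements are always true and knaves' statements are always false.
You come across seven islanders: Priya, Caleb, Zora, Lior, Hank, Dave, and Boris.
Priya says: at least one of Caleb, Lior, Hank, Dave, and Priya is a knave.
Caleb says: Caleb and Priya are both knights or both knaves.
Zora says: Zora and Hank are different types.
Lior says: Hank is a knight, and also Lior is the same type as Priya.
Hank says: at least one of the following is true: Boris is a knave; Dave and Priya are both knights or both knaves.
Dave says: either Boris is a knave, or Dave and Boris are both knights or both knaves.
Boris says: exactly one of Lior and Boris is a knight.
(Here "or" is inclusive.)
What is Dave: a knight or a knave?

Dave is a knave.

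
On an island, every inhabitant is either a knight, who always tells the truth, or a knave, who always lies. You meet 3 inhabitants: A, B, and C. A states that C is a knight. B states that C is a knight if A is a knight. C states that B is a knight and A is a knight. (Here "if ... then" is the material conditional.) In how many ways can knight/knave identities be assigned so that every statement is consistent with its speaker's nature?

2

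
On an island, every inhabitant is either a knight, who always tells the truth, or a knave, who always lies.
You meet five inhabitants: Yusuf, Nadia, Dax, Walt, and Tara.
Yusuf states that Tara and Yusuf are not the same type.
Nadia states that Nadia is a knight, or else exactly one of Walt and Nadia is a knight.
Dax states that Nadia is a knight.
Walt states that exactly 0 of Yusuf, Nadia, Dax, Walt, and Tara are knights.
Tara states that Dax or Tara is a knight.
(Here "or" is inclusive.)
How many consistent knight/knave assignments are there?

Consistent assignments:
  Yusuf=knight, Nadia=knave, Dax=knave, Walt=knave, Tara=knave

1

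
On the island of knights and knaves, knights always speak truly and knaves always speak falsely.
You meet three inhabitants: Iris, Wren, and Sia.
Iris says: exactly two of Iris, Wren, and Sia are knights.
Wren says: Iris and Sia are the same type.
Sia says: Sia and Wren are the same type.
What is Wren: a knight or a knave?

Wren is a knight.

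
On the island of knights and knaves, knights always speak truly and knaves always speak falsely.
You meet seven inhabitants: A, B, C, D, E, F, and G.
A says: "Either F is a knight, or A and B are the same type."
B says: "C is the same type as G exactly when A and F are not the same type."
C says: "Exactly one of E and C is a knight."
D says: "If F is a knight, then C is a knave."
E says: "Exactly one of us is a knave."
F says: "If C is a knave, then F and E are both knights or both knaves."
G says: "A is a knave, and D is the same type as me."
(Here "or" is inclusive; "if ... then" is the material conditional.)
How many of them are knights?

4

The unique consistent assignment is A=knight, B=knight, C=knight, D=knave, E=knave, F=knight, G=knave.
That has 4 knights.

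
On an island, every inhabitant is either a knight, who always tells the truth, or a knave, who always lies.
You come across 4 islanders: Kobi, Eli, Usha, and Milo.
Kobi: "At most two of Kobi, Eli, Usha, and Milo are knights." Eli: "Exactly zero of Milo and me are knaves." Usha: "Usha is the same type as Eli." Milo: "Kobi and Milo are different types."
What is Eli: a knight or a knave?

Eli is a knight.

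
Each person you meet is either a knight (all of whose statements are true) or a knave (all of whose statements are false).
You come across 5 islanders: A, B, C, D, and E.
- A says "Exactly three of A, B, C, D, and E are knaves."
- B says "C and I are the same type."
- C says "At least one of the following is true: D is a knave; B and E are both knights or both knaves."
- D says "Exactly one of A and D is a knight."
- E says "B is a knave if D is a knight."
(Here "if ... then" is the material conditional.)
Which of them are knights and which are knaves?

Suppose A is a knight. Then A's statement "exactly three of A, B, C, D, and E are knaves" would have to be true. Checking the 16 ways to assign the others, none is consistent with every speaker.
(For instance, with B=knight, C=knight, D=knave, E=knight, A's claim "exactly three of A, B, C, D, and E are knaves" comes out false where it would need to be true.)
So A must be a knave, making "exactly three of A, B, C, D, and E are knaves" false. Taking A=knave, B=knight, C=knight, D=knave, E=knight, each remaining statement checks out:
  B (knight): "C and I are the same type" — true. ✓
  C (knight): "at least one of the following is true: D is a knave; B and E are both knights or both knaves" — true. ✓
  D (knave): "exactly one of A and D is a knight" — false. ✓
  E (knight): "B is a knave if D is a knight" — true. ✓
This is the unique consistent assignment.

A is a knave, B is a knight, C is a knight, D is a knave, and E is a knight.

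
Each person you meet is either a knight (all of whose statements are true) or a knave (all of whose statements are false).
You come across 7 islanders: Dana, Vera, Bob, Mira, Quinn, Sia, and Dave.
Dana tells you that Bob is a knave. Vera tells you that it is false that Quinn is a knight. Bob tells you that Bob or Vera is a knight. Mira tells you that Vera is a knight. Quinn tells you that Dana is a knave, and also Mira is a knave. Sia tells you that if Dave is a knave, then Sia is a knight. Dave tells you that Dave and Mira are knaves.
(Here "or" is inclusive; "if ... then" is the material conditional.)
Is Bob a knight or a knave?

Bob is a knight.

Consistent assignments: {Dana=knave, Vera=knight, Bob=knight, Mira=knight, Quinn=knave, Sia=knight, Dave=knave}; {Dana=knave, Vera=knight, Bob=knight, Mira=knight, Quinn=knave, Sia=knave, Dave=knave}
In every consistent assignment, Bob is a knight.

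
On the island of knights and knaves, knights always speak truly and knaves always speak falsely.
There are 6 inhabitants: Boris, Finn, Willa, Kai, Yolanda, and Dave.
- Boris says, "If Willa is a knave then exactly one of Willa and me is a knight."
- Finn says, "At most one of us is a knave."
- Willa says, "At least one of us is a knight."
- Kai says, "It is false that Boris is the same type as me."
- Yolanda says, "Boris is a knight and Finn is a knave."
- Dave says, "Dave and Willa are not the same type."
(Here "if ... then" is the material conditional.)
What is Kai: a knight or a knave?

Consistent assignments: {Boris=knave, Finn=knave, Willa=knave, Kai=knave, Yolanda=knave, Dave=knave}
In every consistent assignment, Kai is a knave.

Kai is a knave.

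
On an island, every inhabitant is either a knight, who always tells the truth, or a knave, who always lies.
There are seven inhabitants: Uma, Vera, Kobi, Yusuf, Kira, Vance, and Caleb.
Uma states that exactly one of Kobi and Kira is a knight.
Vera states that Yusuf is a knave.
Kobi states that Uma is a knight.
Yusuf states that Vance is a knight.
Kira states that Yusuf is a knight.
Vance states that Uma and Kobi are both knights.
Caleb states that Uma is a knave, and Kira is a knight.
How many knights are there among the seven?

The unique consistent assignment is Uma=knave, Vera=knight, Kobi=knave, Yusuf=knave, Kira=knave, Vance=knave, Caleb=knave.
That has 1 knight.

1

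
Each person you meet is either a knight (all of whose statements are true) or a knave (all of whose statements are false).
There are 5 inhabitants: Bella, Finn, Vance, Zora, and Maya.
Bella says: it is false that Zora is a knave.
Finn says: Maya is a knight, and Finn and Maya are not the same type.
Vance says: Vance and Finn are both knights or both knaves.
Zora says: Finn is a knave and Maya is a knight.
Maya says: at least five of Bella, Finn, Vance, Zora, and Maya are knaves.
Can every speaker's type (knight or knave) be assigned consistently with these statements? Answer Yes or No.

No

Checking all 32 assignments, each has at least one speaker whose statement's truth value contradicts their type.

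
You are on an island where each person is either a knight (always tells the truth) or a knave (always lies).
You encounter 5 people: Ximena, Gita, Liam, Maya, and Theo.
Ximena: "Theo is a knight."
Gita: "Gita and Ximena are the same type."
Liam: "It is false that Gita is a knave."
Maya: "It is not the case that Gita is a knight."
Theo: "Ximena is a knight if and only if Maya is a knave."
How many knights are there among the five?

4

The unique consistent assignment is Ximena=knight, Gita=knight, Liam=knight, Maya=knave, Theo=knight.
That has 4 knights.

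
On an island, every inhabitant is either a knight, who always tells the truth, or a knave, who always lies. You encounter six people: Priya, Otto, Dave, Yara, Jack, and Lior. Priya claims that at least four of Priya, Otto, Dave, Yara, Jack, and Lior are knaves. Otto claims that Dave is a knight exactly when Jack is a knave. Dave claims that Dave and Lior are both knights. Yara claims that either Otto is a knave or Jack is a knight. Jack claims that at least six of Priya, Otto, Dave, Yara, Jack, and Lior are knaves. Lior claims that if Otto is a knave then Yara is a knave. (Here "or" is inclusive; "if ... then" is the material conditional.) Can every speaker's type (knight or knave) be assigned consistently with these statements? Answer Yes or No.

Yes

One consistent assignment: Priya=knight, Otto=knave, Dave=knave, Yara=knight, Jack=knave, Lior=knave.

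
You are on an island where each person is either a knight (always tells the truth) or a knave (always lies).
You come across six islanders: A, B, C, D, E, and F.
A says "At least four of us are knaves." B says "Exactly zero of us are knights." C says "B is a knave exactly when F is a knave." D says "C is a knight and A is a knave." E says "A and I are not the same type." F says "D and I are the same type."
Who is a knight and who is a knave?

As a knave, A's statement "at least four of us are knaves" should be false; it is.
As a knave, B's statement "exactly zero of us are knights" should be false; it is.
C is a knight; "B is a knave exactly when F is a knave" is true, as required.
D is a knight, so "C is a knight and A is a knave" must be true — and it is.
As a knight, E's statement "A and I are not the same type" should be true; it is.
F is a knave, and the claim "D and I are the same type" is indeed false.

A is a knave, B is a knave, C is a knight, D is a knight, E is a knight, and F is a knave.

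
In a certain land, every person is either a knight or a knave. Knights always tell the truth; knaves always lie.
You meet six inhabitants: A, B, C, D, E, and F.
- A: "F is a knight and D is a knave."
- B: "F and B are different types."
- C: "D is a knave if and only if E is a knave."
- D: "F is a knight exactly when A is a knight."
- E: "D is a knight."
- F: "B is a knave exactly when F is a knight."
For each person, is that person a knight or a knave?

A is a knave, B is a knave, C is a knight, D is a knight, E is a knight, and F is a knave.

A is a knave; "F is a knight and D is a knave" is false, as required.
B is a knave, and the claim "F and B are different types" is indeed false.
Since C is a knight, "D is a knave if and only if E is a knave" needs to be true, which holds.
D is a knight, and the claim "F is a knight exactly when A is a knight" is indeed true.
E (knight): "D is a knight" — true. ✓
As a knave, F's statement "B is a knave exactly when F is a knight" should be false; it is.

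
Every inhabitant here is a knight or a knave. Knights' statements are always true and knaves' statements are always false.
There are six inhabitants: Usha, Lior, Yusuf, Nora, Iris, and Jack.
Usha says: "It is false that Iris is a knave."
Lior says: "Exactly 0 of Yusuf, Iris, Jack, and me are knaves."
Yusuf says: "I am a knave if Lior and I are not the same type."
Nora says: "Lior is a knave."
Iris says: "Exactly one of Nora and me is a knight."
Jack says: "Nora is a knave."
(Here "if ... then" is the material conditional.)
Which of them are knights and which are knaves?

Since Usha is a knight, "it is false that Iris is a knave" needs to be True, which holds.
Lior is a knight, so "exactly 0 of Yusuf, Iris, Jack, and me are knaves" must be True — and it is.
Yusuf is a knight, and the claim "I am a knave if Lior and I are not the same type" is indeed True.
Since Nora is a knave, "Lior is a knave" needs to be false, which holds.
As a knight, Iris's statement "exactly one of Nora and me is a knight" should be True; it is.
Jack is a knight; "Nora is a knave" is True, as required.

Knights: Usha, Lior, Yusuf, Iris, and Jack. Knaves: Nora.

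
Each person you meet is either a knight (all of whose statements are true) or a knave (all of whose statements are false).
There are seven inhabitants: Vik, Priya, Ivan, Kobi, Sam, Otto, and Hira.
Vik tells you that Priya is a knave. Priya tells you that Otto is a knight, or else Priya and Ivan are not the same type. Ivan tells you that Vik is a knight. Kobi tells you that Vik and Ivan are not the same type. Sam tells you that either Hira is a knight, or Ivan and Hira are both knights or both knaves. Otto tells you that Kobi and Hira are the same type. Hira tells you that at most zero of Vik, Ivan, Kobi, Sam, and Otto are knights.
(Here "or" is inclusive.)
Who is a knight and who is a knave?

Knights: Priya, Sam, and Otto. Knaves: Vik, Ivan, Kobi, and Hira.

Vik is a knave; "Priya is a knave" is False, as required.
Priya is a knight, so "Otto is a knight, or else Priya and Ivan are not the same type" must be true — and it is.
Ivan is a knave, and the claim "Vik is a knight" is indeed False.
Kobi is a knave, so "Vik and Ivan are not the same type" must be False — and it is.
As a knight, Sam's statement "either Hira is a knight, or Ivan and Hira are both knights or both knaves" should be true; it is.
Otto is a knight; "Kobi and Hira are the same type" is true, as required.
Hira is a knave; "at most zero of Vik, Ivan, Kobi, Sam, and Otto are knights" is False, as required.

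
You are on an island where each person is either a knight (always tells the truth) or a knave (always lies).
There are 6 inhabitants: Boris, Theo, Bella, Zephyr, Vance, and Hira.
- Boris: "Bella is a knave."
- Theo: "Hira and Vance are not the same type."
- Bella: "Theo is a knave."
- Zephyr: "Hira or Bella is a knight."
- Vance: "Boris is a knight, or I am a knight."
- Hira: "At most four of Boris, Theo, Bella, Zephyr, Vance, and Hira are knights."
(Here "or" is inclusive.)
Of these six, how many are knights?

4

The unique consistent assignment is Boris=knave, Theo=knave, Bella=knight, Zephyr=knight, Vance=knight, Hira=knight.
That has 4 knights.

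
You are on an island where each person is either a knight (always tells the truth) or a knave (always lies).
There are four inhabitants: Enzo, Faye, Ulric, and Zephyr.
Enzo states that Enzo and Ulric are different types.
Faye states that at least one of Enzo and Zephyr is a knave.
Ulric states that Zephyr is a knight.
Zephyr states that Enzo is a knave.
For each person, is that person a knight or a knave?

Enzo is a knight, Faye is a knight, Ulric is a knave, and Zephyr is a knave.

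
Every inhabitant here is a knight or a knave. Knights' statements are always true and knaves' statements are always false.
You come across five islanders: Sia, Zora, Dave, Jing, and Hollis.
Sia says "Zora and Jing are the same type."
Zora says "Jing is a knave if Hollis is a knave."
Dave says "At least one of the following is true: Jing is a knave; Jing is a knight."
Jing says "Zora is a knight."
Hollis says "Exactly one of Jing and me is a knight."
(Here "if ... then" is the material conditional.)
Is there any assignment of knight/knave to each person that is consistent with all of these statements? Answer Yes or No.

No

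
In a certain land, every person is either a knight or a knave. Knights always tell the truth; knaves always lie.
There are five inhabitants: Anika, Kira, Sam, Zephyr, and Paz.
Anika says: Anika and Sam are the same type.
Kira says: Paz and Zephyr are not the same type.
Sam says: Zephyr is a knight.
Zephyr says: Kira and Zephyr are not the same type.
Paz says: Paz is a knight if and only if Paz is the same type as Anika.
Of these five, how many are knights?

The unique consistent assignment is Anika=knight, Kira=knave, Sam=knight, Zephyr=knight, Paz=knight.
That has 4 knights.

4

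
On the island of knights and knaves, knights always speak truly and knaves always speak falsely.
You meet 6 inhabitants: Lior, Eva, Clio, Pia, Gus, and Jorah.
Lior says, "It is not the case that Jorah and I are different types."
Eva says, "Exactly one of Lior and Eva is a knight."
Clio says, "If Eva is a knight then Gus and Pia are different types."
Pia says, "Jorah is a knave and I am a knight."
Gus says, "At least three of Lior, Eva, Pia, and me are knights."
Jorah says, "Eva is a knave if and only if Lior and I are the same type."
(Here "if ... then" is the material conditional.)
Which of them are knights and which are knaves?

Knights: Eva and Jorah. Knaves: Lior, Clio, Pia, and Gus.

Lior is a knave, and the claim "it is not the case that Jorah and I are different types" is indeed false.
As a knight, Eva's statement "exactly one of Lior and Eva is a knight" should be True; it is.
Clio (knave): "if Eva is a knight then Gus and Pia are different types" — false. ✓
Pia is a knave, so "Jorah is a knave and I am a knight" must be false — and it is.
Gus is a knave; "at least three of Lior, Eva, Pia, and me are knights" is false, as required.
As a knight, Jorah's statement "Eva is a knave if and only if Lior and I are the same type" should be True; it is.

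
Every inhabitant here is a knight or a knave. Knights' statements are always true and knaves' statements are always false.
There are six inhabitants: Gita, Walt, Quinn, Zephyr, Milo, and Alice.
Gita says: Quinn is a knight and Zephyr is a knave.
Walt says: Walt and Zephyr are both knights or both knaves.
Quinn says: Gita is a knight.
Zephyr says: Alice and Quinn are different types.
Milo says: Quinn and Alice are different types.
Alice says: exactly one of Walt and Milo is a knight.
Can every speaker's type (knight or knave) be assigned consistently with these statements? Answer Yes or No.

Yes

One consistent assignment: Gita=knave, Walt=knave, Quinn=knave, Zephyr=knight, Milo=knight, Alice=knight.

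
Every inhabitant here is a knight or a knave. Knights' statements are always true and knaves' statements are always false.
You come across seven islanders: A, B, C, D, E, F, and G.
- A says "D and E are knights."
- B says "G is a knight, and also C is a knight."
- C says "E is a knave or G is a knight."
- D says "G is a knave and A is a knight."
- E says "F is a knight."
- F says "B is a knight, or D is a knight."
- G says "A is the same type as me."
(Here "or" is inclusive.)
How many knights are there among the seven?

4

The unique consistent assignment is A=knight, B=knave, C=knave, D=knight, E=knight, F=knight, G=knave.
That has 4 knights.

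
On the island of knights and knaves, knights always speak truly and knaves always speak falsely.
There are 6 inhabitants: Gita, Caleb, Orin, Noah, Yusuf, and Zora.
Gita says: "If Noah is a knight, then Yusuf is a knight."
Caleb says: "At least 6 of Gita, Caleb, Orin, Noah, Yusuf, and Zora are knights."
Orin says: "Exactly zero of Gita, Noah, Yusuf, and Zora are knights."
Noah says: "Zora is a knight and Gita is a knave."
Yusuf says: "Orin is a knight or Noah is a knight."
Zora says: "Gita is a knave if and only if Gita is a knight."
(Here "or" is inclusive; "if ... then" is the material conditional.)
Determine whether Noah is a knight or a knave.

Consistent assignments: {Gita=knight, Caleb=knave, Orin=knave, Noah=knave, Yusuf=knave, Zora=knave}
In every consistent assignment, Noah is a knave.

Noah is a knave.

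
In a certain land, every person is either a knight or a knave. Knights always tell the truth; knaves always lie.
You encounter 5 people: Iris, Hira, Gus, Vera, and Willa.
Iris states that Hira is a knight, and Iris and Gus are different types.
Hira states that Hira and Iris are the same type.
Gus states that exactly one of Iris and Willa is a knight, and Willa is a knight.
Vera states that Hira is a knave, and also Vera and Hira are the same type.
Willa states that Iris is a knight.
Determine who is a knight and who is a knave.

Iris (knight): "Hira is a knight, and Iris and Gus are different types" — true. ✓
Hira (knight): "Hira and Iris are the same type" — true. ✓
Gus (knave): "exactly one of Iris and Willa is a knight, and Willa is a knight" — false. ✓
As a knave, Vera's statement "Hira is a knave, and also Vera and Hira are the same type" should be false; it is.
Willa is a knight, so "Iris is a knight" must be true — and it is.

Iris is a knight, Hira is a knight, Gus is a knave, Vera is a knave, and Willa is a knight.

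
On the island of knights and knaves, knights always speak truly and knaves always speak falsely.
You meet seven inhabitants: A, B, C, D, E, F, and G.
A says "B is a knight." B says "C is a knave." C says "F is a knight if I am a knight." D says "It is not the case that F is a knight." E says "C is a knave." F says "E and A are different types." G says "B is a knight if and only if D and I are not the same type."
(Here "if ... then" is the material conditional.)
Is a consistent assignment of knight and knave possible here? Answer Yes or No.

No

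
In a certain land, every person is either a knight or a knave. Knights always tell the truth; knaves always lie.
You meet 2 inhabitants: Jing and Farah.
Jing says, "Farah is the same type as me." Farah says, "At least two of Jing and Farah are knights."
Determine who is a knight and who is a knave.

Knights: Jing and Farah. Knaves: none.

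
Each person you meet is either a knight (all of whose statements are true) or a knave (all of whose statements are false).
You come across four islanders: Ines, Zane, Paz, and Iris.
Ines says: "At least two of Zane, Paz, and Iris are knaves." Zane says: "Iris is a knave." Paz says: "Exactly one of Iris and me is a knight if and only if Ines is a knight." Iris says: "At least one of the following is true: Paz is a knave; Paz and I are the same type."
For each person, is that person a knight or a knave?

Ines is a knave, Zane is a knave, Paz is a knight, and Iris is a knight.

Suppose Ines is a knight. Then Ines's statement "at least two of Zane, Paz, and Iris are knaves" would have to be true. Checking the 8 ways to assign the others, none is consistent with every speaker.
(For instance, with Zane=knave, Paz=knight, Iris=knight, Ines's claim "at least two of Zane, Paz, and Iris are knaves" comes out false where it would need to be true.)
So Ines must be a knave, making "at least two of Zane, Paz, and Iris are knaves" false. Taking Ines=knave, Zane=knave, Paz=knight, Iris=knight, each remaining statement checks out:
  Zane (knave): "Iris is a knave" — false. ✓
  Paz (knight): "exactly one of Iris and me is a knight if and only if Ines is a knight" — true. ✓
  Iris (knight): "at least one of the following is true: Paz is a knave; Paz and I are the same type" — true. ✓
This is the unique consistent assignment.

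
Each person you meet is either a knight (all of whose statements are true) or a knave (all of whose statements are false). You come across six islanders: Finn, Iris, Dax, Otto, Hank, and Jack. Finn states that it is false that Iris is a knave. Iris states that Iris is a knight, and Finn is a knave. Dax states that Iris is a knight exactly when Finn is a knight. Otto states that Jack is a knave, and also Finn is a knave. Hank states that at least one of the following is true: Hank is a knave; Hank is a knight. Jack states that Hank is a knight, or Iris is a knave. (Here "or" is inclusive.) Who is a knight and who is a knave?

Finn is a knave, Iris is a knave, Dax is a knight, Otto is a knave, Hank is a knight, and Jack is a knight.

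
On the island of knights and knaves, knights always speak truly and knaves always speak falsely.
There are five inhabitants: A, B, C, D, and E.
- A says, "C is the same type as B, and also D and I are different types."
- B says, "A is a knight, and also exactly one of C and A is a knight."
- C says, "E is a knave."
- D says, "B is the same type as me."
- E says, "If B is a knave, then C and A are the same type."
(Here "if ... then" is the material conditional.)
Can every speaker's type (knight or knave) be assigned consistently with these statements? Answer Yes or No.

Checking all 32 assignments, each has at least one speaker whose statement's truth value contradicts their type.

No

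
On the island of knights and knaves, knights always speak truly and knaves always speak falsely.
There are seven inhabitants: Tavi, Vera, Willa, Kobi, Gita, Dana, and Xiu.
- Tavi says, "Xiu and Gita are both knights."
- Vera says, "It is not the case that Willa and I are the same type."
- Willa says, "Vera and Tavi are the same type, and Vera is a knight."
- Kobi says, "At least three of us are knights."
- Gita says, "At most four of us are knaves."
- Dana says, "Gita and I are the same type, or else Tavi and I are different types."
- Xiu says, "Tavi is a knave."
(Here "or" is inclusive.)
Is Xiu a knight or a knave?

Xiu is a knight.

Consistent assignments: {Tavi=knave, Vera=knave, Willa=knave, Kobi=knave, Gita=knave, Dana=knight, Xiu=knight}
In every consistent assignment, Xiu is a knight.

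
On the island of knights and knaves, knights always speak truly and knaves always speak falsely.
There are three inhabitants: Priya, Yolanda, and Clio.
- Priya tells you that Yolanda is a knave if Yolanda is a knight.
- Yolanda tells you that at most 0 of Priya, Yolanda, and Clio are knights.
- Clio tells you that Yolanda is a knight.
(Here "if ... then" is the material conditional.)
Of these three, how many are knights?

The unique consistent assignment is Priya=knight, Yolanda=knave, Clio=knave.
That has 1 knight.

1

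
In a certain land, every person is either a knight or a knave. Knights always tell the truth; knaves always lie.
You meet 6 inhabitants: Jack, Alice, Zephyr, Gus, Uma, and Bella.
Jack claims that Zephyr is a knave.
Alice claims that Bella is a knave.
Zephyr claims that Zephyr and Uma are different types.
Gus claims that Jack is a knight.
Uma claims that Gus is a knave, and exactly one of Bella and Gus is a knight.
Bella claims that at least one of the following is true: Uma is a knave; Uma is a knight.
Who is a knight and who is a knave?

Jack (knight): "Zephyr is a knave" — true. ✓
Alice (knave): "Bella is a knave" — false. ✓
Zephyr is a knave; "Zephyr and Uma are different types" is false, as required.
Gus is a knight, so "Jack is a knight" must be true — and it is.
Uma is a knave, and the claim "Gus is a knave, and exactly one of Bella and Gus is a knight" is indeed false.
Since Bella is a knight, "at least one of the following is true: Uma is a knave; Uma is a knight" needs to be true, which holds.

Knights: Jack, Gus, and Bella. Knaves: Alice, Zephyr, and Uma.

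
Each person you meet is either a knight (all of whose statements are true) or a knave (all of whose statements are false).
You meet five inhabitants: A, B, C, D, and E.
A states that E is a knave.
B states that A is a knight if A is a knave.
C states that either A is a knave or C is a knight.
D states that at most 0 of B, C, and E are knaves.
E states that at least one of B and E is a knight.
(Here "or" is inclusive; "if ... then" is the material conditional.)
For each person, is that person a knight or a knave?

A is a knave, B is a knave, C is a knight, D is a knave, and E is a knight.

A is a knave; "E is a knave" is false, as required.
B (knave): "A is a knight if A is a knave" — false. ✓
C is a knight; "either A is a knave or C is a knight" is true, as required.
D is a knave; "at most 0 of B, C, and E are knaves" is false, as required.
E is a knight; "at least one of B and E is a knight" is true, as required.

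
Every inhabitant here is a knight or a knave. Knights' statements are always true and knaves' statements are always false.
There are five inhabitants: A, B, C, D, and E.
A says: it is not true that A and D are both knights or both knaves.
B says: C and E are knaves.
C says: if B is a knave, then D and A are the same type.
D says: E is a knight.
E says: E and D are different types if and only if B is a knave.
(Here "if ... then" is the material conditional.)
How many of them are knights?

1

The unique consistent assignment is A=knave, B=knave, C=knight, D=knave, E=knave.
That has 1 knight.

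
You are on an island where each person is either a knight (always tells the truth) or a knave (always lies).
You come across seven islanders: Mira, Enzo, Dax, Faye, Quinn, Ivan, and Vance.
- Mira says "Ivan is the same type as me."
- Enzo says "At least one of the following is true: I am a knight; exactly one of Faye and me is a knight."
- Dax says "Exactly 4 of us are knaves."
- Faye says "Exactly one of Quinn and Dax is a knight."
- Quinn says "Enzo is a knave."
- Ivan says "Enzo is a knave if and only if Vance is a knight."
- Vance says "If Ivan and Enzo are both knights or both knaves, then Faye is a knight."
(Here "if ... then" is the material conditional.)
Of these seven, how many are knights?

2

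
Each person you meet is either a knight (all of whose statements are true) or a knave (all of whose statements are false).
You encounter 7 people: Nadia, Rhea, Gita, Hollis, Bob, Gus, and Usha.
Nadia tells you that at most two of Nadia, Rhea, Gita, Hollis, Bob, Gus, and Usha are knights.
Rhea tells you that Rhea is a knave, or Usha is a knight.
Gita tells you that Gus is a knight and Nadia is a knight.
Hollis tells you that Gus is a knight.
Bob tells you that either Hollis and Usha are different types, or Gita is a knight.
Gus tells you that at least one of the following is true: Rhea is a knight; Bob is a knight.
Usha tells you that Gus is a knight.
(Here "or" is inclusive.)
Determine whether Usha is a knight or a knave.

Usha is a knight.

Consistent assignments: {Nadia=knave, Rhea=knight, Gita=knave, Hollis=knight, Bob=knave, Gus=knight, Usha=knight}
In every consistent assignment, Usha is a knight.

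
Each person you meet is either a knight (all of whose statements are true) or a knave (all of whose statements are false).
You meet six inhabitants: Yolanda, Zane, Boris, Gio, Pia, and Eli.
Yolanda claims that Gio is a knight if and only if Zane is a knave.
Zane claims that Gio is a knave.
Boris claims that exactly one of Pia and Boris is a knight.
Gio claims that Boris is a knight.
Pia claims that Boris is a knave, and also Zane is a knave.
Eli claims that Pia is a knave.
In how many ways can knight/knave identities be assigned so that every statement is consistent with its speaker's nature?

2

Consistent assignments:
  Yolanda=knight, Zane=knight, Boris=knave, Gio=knave, Pia=knave, Eli=knight
  Yolanda=knight, Zane=knave, Boris=knight, Gio=knight, Pia=knave, Eli=knight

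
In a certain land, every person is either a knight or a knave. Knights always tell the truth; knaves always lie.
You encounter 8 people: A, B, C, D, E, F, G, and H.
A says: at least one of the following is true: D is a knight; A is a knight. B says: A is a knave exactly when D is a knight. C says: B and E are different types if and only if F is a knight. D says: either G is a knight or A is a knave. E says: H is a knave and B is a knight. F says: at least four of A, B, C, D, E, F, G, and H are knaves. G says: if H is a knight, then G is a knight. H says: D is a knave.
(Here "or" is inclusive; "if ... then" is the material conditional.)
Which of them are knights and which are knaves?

A is a knight, B is a knave, C is a knave, D is a knight, E is a knave, F is a knight, G is a knight, and H is a knave.

A is a knight, so "at least one of the following is true: D is a knight; A is a knight" must be true — and it is.
Since B is a knave, "A is a knave exactly when D is a knight" needs to be false, which holds.
C (knave): "B and E are different types if and only if F is a knight" — false. ✓
D is a knight, and the claim "either G is a knight or A is a knave" is indeed true.
E (knave): "H is a knave and B is a knight" — false. ✓
F is a knight; "at least four of A, B, C, D, E, F, G, and H are knaves" is true, as required.
G is a knight, so "if H is a knight, then G is a knight" must be true — and it is.
H is a knave, and the claim "D is a knave" is indeed false.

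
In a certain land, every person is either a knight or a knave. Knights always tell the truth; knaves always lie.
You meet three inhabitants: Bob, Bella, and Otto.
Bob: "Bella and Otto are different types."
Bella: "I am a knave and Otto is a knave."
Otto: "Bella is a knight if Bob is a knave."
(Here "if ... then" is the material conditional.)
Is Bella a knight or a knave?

Consistent assignments: {Bob=knight, Bella=knave, Otto=knight}
In every consistent assignment, Bella is a knave.

Bella is a knave.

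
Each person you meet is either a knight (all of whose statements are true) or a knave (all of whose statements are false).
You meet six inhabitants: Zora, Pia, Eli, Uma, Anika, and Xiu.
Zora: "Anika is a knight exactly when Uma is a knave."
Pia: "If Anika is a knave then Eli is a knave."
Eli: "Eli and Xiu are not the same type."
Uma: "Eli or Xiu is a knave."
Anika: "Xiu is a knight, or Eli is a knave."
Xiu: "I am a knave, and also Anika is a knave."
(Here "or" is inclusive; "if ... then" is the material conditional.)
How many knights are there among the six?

3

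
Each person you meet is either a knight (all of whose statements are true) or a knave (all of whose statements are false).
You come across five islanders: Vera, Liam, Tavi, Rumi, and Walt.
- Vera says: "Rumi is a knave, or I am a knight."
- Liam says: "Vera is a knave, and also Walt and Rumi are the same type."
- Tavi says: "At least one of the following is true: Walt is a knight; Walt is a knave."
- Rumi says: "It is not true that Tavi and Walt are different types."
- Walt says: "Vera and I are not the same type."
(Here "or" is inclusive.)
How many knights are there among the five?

4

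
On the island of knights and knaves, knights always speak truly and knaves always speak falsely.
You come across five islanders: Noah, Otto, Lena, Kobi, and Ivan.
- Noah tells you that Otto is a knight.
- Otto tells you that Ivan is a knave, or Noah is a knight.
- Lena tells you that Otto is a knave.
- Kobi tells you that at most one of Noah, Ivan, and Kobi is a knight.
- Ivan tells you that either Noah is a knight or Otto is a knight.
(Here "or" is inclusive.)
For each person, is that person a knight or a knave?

Noah is a knight, Otto is a knight, Lena is a knave, Kobi is a knave, and Ivan is a knight.

Suppose Noah is a knave. Then Noah's statement "Otto is a knight" would have to be false. Checking the 16 ways to assign the others, none is consistent with every speaker.
(For instance, with Otto=knight, Lena=knave, Kobi=knave, Ivan=knight, Noah's claim "Otto is a knight" comes out true where it would need to be false.)
So Noah must be a knight, making "Otto is a knight" true. Taking Noah=knight, Otto=knight, Lena=knave, Kobi=knave, Ivan=knight, each remaining statement checks out:
  Otto (knight): "Ivan is a knave, or Noah is a knight" — true. ✓
  Lena (knave): "Otto is a knave" — false. ✓
  Kobi (knave): "at most one of Noah, Ivan, and Kobi is a knight" — false. ✓
  Ivan (knight): "either Noah is a knight or Otto is a knight" — true. ✓
This is the unique consistent assignment.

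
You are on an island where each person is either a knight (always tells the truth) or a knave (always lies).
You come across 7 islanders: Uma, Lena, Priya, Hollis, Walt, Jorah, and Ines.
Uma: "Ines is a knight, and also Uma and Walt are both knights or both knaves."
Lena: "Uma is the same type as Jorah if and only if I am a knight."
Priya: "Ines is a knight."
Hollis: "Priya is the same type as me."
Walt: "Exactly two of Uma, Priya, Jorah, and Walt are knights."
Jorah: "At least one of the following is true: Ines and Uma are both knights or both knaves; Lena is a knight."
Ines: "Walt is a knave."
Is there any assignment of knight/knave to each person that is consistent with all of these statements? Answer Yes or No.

No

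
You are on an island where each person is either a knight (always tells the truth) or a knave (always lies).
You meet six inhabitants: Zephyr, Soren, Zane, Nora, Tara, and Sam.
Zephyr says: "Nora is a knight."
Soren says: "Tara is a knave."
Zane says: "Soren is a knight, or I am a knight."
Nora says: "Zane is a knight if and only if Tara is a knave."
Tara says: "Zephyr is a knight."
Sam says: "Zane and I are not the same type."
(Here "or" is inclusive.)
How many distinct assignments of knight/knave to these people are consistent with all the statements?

2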